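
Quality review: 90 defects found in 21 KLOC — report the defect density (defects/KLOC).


Defect density = defects / KLOC
Defect density = 90 / 21
Defect density = 4.286 defects/KLOC

4.286 defects/KLOC


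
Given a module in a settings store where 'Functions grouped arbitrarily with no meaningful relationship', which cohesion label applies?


Reasoning: Worst: random grouping
Type: Coincidental cohesion

Coincidental cohesion


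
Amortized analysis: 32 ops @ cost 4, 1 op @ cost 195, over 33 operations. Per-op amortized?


Formula: Amortized cost = Total cost / Operations
Total cost = (32 * 4) + (1 * 195)
Total cost = 128 + 195 = 323
Amortized = 323 / 33 = 9.7879

9.7879


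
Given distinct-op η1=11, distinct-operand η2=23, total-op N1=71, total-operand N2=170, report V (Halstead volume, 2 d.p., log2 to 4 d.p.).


Formula: V = N * log2(η), where N = N1 + N2 and η = η1 + η2
η = 11 + 23 = 34
N = 71 + 170 = 241
log2(34) ≈ 5.0875
V = 241 * 5.0875 = 1226.09

1226.09


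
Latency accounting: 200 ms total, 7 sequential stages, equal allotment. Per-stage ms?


Formula: per_stage = total_budget / stages
per_stage = 200 / 7
per_stage = 28.57 ms

28.57 ms


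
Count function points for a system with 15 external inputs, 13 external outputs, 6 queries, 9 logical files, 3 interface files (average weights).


UFP = EI*4 + EO*5 + EQ*4 + ILF*10 + EIF*7
UFP = 15*4 + 13*5 + 6*4 + 9*10 + 3*7
UFP = 60 + 65 + 24 + 90 + 21
UFP = 260

260


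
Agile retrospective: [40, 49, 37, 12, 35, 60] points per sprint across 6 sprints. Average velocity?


Formula: Avg velocity = Total points / Number of sprints
Points: [40, 49, 37, 12, 35, 60]
Sum = 40 + 49 + 37 + 12 + 35 + 60 = 233
Avg velocity = 233 / 6 = 38.83 points/sprint

38.83 points/sprint


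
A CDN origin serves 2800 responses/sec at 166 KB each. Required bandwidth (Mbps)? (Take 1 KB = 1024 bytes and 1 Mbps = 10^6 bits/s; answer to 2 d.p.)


Formula: Mbps = payload_bytes * RPS * 8 / 1e6
Payload per request = 166 KB = 166 * 1024 = 169984 bytes
Total bytes/sec = 169984 * 2800 = 475955200
Total bits/sec = 475955200 * 8 = 3807641600
Mbps = 3807641600 / 1e6 = 3807.64

3807.64 Mbps


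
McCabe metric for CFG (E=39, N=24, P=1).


Formula: V(G) = E - N + 2P
V(G) = 39 - 24 + 2*1
V(G) = 15 + 2
V(G) = 17

17


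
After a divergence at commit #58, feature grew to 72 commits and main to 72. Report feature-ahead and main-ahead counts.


Common ancestor: commit #58
feature commits after divergence: 72 - 58 = 14
main commits after divergence: 72 - 58 = 14
feature is 14 commits ahead of main
main is 14 commits ahead of feature

feature ahead: 14, main ahead: 14


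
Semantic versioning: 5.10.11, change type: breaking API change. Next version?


Current: 5.10.11
Change category: 'breaking API change' → major bump
SemVer rule: major bump → increment MAJOR, reset MINOR and PATCH to 0
New: 6.0.0

6.0.0


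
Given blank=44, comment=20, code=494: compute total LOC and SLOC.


Total LOC = blank + comment + code
Total LOC = 44 + 20 + 494 = 558
SLOC (source only) = code = 494

Total LOC: 558, SLOC: 494


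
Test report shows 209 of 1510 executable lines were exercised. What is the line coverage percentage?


Coverage = covered / total * 100
Coverage = 209 / 1510 * 100
Coverage = 13.84%

13.84%


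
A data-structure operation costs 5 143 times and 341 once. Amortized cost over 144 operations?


Formula: Amortized cost = Total cost / Operations
Total cost = (143 * 5) + (1 * 341)
Total cost = 715 + 341 = 1056
Amortized = 1056 / 144 = 7.3333

7.3333


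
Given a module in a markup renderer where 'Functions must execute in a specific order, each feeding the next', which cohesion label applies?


Reasoning: Output of one is input to next
Type: Sequential cohesion

Sequential cohesion


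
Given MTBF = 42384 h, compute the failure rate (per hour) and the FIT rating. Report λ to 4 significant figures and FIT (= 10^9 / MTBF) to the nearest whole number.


Formula: λ = 1 / MTBF; FIT = λ × 1e9 = 1e9 / MTBF
λ = 1 / 42384 ≈ 2.359e-05 failures/hour
FIT = 1e9 / 42384 ≈ 23594 failures per 1e9 hours (nearest whole number)

λ = 2.359e-05 /h, FIT = 23594


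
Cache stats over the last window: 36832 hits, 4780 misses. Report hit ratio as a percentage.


Formula: hit rate = hits / (hits + misses) * 100
hit rate = 36832 / (36832 + 4780) * 100
hit rate = 36832 / 41612 * 100
hit rate = 88.51%

88.51%


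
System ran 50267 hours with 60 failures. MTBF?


Formula: MTBF = Total operating time / Number of failures
MTBF = 50267 / 60
MTBF = 837.78 hours

837.78 hours


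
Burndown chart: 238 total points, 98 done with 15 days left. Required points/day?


Formula: Required rate = Remaining points / Days left
Remaining = 238 - 98 = 140 points
Required rate = 140 / 15 = 9.33 points/day

9.33 points/day


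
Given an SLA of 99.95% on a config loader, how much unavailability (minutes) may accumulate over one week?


Formula: allowed downtime = period * (100 - SLA) / 100
Period (week) = 10080 minutes
Unavailability fraction = (100 - 99.95) / 100
Allowed downtime = 10080 * (100 - 99.95) / 100
Allowed downtime = 5.04 minutes

5.04 minutes


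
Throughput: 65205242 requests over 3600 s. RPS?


Formula: throughput = requests / seconds
throughput = 65205242 / 3600
throughput = 18112.57 requests/second

18112.57 requests/second


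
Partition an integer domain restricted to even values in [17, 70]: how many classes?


Constraint: even integers in [17, 70]
Class 1: x < 17 — out-of-range invalid
Class 2: x in [17,70] but odd — wrong type invalid
Class 3: x in [17,70] and even — valid
Class 4: x > 70 — out-of-range invalid
Total equivalence classes: 4

4 equivalence classes


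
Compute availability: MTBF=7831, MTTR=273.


Availability = MTBF / (MTBF + MTTR)
Availability = 7831 / (7831 + 273)
Availability = 7831 / 8104
Availability = 96.6313%

96.6313%


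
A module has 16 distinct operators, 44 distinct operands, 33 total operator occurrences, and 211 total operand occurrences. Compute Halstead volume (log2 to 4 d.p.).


Formula: V = N * log2(η), where N = N1 + N2 and η = η1 + η2
η = 16 + 44 = 60
N = 33 + 211 = 244
log2(60) ≈ 5.9069
V = 244 * 5.9069 = 1441.28

1441.28


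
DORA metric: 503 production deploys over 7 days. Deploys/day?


Formula: deployments per day = releases / days
= 503 / 7
= 71.857 deploys/day
(equivalently, 503.0 deploys/week)

71.857 deploys/day


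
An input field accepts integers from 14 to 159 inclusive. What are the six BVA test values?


Range: [14, 159]
Boundaries: just below min, min, min+1, max-1, max, just above max
Values: [13, 14, 15, 158, 159, 160]

[13, 14, 15, 158, 159, 160]


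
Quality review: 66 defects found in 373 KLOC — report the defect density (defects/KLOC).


Defect density = defects / KLOC
Defect density = 66 / 373
Defect density = 0.177 defects/KLOC

0.177 defects/KLOC


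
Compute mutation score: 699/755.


Mutation score = killed / total * 100
Mutation score = 699 / 755 * 100
Mutation score = 92.58%

92.58%


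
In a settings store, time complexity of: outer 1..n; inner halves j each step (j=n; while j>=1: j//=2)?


Reasoning: n times log n
Complexity: O(n log n)

O(n log n)


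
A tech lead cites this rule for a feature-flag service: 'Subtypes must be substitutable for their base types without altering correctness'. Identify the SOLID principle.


This describes the Liskov Substitution Principle (LSP)

Liskov Substitution Principle (LSP)


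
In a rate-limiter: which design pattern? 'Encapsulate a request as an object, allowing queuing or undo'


This matches the Command pattern

Command


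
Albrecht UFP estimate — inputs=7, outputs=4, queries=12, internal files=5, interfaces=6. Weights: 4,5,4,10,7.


UFP = EI*4 + EO*5 + EQ*4 + ILF*10 + EIF*7
UFP = 7*4 + 4*5 + 12*4 + 5*10 + 6*7
UFP = 28 + 20 + 48 + 50 + 42
UFP = 188

188


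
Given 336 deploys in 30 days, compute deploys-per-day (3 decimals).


Formula: deployments per day = releases / days
= 336 / 30
= 11.2 deploys/day
(equivalently, 78.4 deploys/week)

11.2 deploys/day


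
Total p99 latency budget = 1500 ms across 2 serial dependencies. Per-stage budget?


Formula: per_stage = total_budget / stages
per_stage = 1500 / 2
per_stage = 750.0 ms

750.0 ms


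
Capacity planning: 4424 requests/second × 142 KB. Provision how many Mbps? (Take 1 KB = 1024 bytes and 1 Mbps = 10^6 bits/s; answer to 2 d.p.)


Formula: Mbps = payload_bytes * RPS * 8 / 1e6
Payload per request = 142 KB = 142 * 1024 = 145408 bytes
Total bytes/sec = 145408 * 4424 = 643284992
Total bits/sec = 643284992 * 8 = 5146279936
Mbps = 5146279936 / 1e6 = 5146.28

5146.28 Mbps


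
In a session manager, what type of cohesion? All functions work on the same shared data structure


Reasoning: Functions share data
Type: Communicational cohesion

Communicational cohesion


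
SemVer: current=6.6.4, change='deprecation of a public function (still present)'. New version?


Current: 6.6.4
Change category: 'deprecation of a public function (still present)' → minor bump
SemVer rule: minor bump → increment MINOR, reset PATCH to 0 (MAJOR unchanged)
New: 6.7.0

6.7.0


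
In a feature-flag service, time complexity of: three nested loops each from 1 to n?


Reasoning: three levels of nesting over n
Complexity: O(n^3)

O(n^3)


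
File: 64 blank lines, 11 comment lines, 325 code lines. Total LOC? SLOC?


Total LOC = blank + comment + code
Total LOC = 64 + 11 + 325 = 400
SLOC (source only) = code = 325

Total LOC: 400, SLOC: 325


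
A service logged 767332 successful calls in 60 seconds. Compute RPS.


Formula: throughput = requests / seconds
throughput = 767332 / 60
throughput = 12788.87 requests/second

12788.87 requests/second


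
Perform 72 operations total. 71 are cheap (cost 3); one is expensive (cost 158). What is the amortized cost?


Formula: Amortized cost = Total cost / Operations
Total cost = (71 * 3) + (1 * 158)
Total cost = 213 + 158 = 371
Amortized = 371 / 72 = 5.1528

5.1528


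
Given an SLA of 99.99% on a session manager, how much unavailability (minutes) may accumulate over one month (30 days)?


Formula: allowed downtime = period * (100 - SLA) / 100
Period (month (30 days)) = 43200 minutes
Unavailability fraction = (100 - 99.99) / 100
Allowed downtime = 43200 * (100 - 99.99) / 100
Allowed downtime = 4.32 minutes

4.32 minutes


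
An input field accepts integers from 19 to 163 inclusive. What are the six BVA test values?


Range: [19, 163]
Boundaries: just below min, min, min+1, max-1, max, just above max
Values: [18, 19, 20, 162, 163, 164]

[18, 19, 20, 162, 163, 164]


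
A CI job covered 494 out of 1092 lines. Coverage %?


Coverage = covered / total * 100
Coverage = 494 / 1092 * 100
Coverage = 45.24%

45.24%


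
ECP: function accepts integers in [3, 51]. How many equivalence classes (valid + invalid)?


Valid range: [3, 51]
Class 1: x < 3 — invalid
Class 2: 3 ≤ x ≤ 51 — valid
Class 3: x > 51 — invalid
Total equivalence classes: 3

3 equivalence classes


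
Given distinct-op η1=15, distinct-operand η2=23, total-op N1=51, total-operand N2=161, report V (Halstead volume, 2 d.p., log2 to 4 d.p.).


Formula: V = N * log2(η), where N = N1 + N2 and η = η1 + η2
η = 15 + 23 = 38
N = 51 + 161 = 212
log2(38) ≈ 5.2479
V = 212 * 5.2479 = 1112.55

1112.55


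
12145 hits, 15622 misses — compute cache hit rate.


Formula: hit rate = hits / (hits + misses) * 100
hit rate = 12145 / (12145 + 15622) * 100
hit rate = 12145 / 27767 * 100
hit rate = 43.74%

43.74%


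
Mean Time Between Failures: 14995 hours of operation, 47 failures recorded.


Formula: MTBF = Total operating time / Number of failures
MTBF = 14995 / 47
MTBF = 319.04 hours

319.04 hours


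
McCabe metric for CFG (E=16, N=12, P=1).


Formula: V(G) = E - N + 2P
V(G) = 16 - 12 + 2*1
V(G) = 4 + 2
V(G) = 6

6


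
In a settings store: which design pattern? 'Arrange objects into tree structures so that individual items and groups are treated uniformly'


This matches the Composite pattern

Composite


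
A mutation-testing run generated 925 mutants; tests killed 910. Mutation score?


Mutation score = killed / total * 100
Mutation score = 910 / 925 * 100
Mutation score = 98.38%

98.38%


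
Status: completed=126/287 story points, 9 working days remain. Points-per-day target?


Formula: Required rate = Remaining points / Days left
Remaining = 287 - 126 = 161 points
Required rate = 161 / 9 = 17.89 points/day

17.89 points/day


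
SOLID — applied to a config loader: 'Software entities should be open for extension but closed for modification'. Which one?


This describes the Open/Closed Principle (OCP)

Open/Closed Principle (OCP)


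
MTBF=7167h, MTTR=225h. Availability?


Availability = MTBF / (MTBF + MTTR)
Availability = 7167 / (7167 + 225)
Availability = 7167 / 7392
Availability = 96.9562%

96.9562%


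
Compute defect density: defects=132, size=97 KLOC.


Defect density = defects / KLOC
Defect density = 132 / 97
Defect density = 1.361 defects/KLOC

1.361 defects/KLOC


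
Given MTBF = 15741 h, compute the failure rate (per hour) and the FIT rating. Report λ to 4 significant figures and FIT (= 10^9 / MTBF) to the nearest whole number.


Formula: λ = 1 / MTBF; FIT = λ × 1e9 = 1e9 / MTBF
λ = 1 / 15741 ≈ 6.353e-05 failures/hour
FIT = 1e9 / 15741 ≈ 63528 failures per 1e9 hours (nearest whole number)

λ = 6.353e-05 /h, FIT = 63528


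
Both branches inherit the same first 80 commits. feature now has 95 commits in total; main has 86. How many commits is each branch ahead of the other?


Common ancestor: commit #80
feature commits after divergence: 95 - 80 = 15
main commits after divergence: 86 - 80 = 6
feature is 15 commits ahead of main
main is 6 commits ahead of feature

feature ahead: 15, main ahead: 6


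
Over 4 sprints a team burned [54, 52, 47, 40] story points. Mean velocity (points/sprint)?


Formula: Avg velocity = Total points / Number of sprints
Points: [54, 52, 47, 40]
Sum = 54 + 52 + 47 + 40 = 193
Avg velocity = 193 / 4 = 48.25 points/sprint

48.25 points/sprint


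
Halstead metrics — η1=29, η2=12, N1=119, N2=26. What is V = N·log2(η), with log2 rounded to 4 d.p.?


Formula: V = N * log2(η), where N = N1 + N2 and η = η1 + η2
η = 29 + 12 = 41
N = 119 + 26 = 145
log2(41) ≈ 5.3576
V = 145 * 5.3576 = 776.85

776.85


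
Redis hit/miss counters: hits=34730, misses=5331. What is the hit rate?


Formula: hit rate = hits / (hits + misses) * 100
hit rate = 34730 / (34730 + 5331) * 100
hit rate = 34730 / 40061 * 100
hit rate = 86.69%

86.69%


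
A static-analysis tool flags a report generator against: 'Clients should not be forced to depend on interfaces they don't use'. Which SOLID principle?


This describes the Interface Segregation Principle (ISP)

Interface Segregation Principle (ISP)


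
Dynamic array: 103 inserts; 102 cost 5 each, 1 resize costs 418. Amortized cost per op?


Formula: Amortized cost = Total cost / Operations
Total cost = (102 * 5) + (1 * 418)
Total cost = 510 + 418 = 928
Amortized = 928 / 103 = 9.0097

9.0097


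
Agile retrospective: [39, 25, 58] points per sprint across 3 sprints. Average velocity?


Formula: Avg velocity = Total points / Number of sprints
Points: [39, 25, 58]
Sum = 39 + 25 + 58 = 122
Avg velocity = 122 / 3 = 40.67 points/sprint

40.67 points/sprint


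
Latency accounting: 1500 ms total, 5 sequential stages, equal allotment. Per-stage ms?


Formula: per_stage = total_budget / stages
per_stage = 1500 / 5
per_stage = 300.0 ms

300.0 ms


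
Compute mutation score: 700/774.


Mutation score = killed / total * 100
Mutation score = 700 / 774 * 100
Mutation score = 90.44%

90.44%


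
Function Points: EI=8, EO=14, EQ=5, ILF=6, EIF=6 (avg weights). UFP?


UFP = EI*4 + EO*5 + EQ*4 + ILF*10 + EIF*7
UFP = 8*4 + 14*5 + 5*4 + 6*10 + 6*7
UFP = 32 + 70 + 20 + 60 + 42
UFP = 224

224


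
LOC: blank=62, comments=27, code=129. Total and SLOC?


Total LOC = blank + comment + code
Total LOC = 62 + 27 + 129 = 218
SLOC (source only) = code = 129

Total LOC: 218, SLOC: 129


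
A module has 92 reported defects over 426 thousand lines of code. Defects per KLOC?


Defect density = defects / KLOC
Defect density = 92 / 426
Defect density = 0.216 defects/KLOC

0.216 defects/KLOC


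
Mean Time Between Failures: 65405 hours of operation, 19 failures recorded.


Formula: MTBF = Total operating time / Number of failures
MTBF = 65405 / 19
MTBF = 3442.37 hours

3442.37 hours


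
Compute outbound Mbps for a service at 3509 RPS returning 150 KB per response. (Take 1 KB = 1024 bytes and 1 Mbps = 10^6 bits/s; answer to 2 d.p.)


Formula: Mbps = payload_bytes * RPS * 8 / 1e6
Payload per request = 150 KB = 150 * 1024 = 153600 bytes
Total bytes/sec = 153600 * 3509 = 538982400
Total bits/sec = 538982400 * 8 = 4311859200
Mbps = 4311859200 / 1e6 = 4311.86

4311.86 Mbps


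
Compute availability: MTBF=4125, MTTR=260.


Availability = MTBF / (MTBF + MTTR)
Availability = 4125 / (4125 + 260)
Availability = 4125 / 4385
Availability = 94.0707%

94.0707%


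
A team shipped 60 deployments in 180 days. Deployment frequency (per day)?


Formula: deployments per day = releases / days
= 60 / 180
= 0.333 deploys/day
(equivalently, 2.33 deploys/week)

0.333 deploys/day


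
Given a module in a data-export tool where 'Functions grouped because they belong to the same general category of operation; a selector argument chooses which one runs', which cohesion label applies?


Reasoning: Grouped by category of activity, not by data or sequence
Type: Logical cohesion

Logical cohesion


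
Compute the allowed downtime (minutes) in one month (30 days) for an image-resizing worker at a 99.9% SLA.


Formula: allowed downtime = period * (100 - SLA) / 100
Period (month (30 days)) = 43200 minutes
Unavailability fraction = (100 - 99.9) / 100
Allowed downtime = 43200 * (100 - 99.9) / 100
Allowed downtime = 43.2 minutes

43.2 minutes


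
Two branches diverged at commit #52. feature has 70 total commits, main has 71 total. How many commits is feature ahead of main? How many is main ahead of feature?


Common ancestor: commit #52
feature commits after divergence: 70 - 52 = 18
main commits after divergence: 71 - 52 = 19
feature is 18 commits ahead of main
main is 19 commits ahead of feature

feature ahead: 18, main ahead: 19


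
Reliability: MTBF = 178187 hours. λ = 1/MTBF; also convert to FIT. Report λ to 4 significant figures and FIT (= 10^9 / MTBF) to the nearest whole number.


Formula: λ = 1 / MTBF; FIT = λ × 1e9 = 1e9 / MTBF
λ = 1 / 178187 ≈ 5.612e-06 failures/hour
FIT = 1e9 / 178187 ≈ 5612 failures per 1e9 hours (nearest whole number)

λ = 5.612e-06 /h, FIT = 5612


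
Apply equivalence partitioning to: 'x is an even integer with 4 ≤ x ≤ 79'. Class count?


Constraint: even integers in [4, 79]
Class 1: x < 4 — out-of-range invalid
Class 2: x in [4,79] but odd — wrong type invalid
Class 3: x in [4,79] and even — valid
Class 4: x > 79 — out-of-range invalid
Total equivalence classes: 4

4 equivalence classes


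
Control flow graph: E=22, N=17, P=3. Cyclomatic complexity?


Formula: V(G) = E - N + 2P
V(G) = 22 - 17 + 2*3
V(G) = 5 + 6
V(G) = 11

11


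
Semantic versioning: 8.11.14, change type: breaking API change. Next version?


Current: 8.11.14
Change category: 'breaking API change' → major bump
SemVer rule: major bump → increment MAJOR, reset MINOR and PATCH to 0
New: 9.0.0

9.0.0


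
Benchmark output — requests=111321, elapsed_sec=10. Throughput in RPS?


Formula: throughput = requests / seconds
throughput = 111321 / 10
throughput = 11132.1 requests/second

11132.1 requests/second


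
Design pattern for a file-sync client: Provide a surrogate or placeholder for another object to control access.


This matches the Proxy pattern

Proxy


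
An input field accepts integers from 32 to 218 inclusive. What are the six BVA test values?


Range: [32, 218]
Boundaries: just below min, min, min+1, max-1, max, just above max
Values: [31, 32, 33, 217, 218, 219]

[31, 32, 33, 217, 218, 219]


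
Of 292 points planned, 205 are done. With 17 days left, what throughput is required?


Formula: Required rate = Remaining points / Days left
Remaining = 292 - 205 = 87 points
Required rate = 87 / 17 = 5.12 points/day

5.12 points/day


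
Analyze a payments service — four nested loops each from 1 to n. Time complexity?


Reasoning: four levels of nesting
Complexity: O(n^4)

O(n^4)


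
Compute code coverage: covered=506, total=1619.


Coverage = covered / total * 100
Coverage = 506 / 1619 * 100
Coverage = 31.25%

31.25%


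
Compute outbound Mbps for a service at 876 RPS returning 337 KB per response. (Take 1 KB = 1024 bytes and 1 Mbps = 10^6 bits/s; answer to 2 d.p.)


Formula: Mbps = payload_bytes * RPS * 8 / 1e6
Payload per request = 337 KB = 337 * 1024 = 345088 bytes
Total bytes/sec = 345088 * 876 = 302297088
Total bits/sec = 302297088 * 8 = 2418376704
Mbps = 2418376704 / 1e6 = 2418.38

2418.38 Mbps


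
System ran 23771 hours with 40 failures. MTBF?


Formula: MTBF = Total operating time / Number of failures
MTBF = 23771 / 40
MTBF = 594.28 hours

594.28 hours


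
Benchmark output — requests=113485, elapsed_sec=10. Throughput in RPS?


Formula: throughput = requests / seconds
throughput = 113485 / 10
throughput = 11348.5 requests/second

11348.5 requests/second


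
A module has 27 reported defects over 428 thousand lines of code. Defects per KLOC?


Defect density = defects / KLOC
Defect density = 27 / 428
Defect density = 0.063 defects/KLOC

0.063 defects/KLOC


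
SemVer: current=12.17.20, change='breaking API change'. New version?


Current: 12.17.20
Change category: 'breaking API change' → major bump
SemVer rule: major bump → increment MAJOR, reset MINOR and PATCH to 0
New: 13.0.0

13.0.0


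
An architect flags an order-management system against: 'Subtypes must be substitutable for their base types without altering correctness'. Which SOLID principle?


This describes the Liskov Substitution Principle (LSP)

Liskov Substitution Principle (LSP)


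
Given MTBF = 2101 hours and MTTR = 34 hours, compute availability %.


Availability = MTBF / (MTBF + MTTR)
Availability = 2101 / (2101 + 34)
Availability = 2101 / 2135
Availability = 98.4075%

98.4075%


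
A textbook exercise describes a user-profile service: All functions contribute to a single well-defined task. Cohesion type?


Reasoning: Best: single purpose
Type: Functional cohesion

Functional cohesion


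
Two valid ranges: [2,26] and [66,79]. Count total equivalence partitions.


Valid ranges: [2,26] and [66,79]
Class 1: x < 2 — invalid
Class 2: 2 ≤ x ≤ 26 — valid
Class 3: 26 < x < 66 — invalid (gap between ranges)
Class 4: 66 ≤ x ≤ 79 — valid
Class 5: x > 79 — invalid
Total equivalence classes: 5

5 equivalence classes


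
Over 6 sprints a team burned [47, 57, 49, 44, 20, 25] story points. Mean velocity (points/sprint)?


Formula: Avg velocity = Total points / Number of sprints
Points: [47, 57, 49, 44, 20, 25]
Sum = 47 + 57 + 49 + 44 + 20 + 25 = 242
Avg velocity = 242 / 6 = 40.33 points/sprint

40.33 points/sprint


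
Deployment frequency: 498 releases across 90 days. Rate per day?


Formula: deployments per day = releases / days
= 498 / 90
= 5.533 deploys/day
(equivalently, 38.73 deploys/week)

5.533 deploys/day


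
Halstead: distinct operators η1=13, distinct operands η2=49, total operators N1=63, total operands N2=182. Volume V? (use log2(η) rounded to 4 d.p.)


Formula: V = N * log2(η), where N = N1 + N2 and η = η1 + η2
η = 13 + 49 = 62
N = 63 + 182 = 245
log2(62) ≈ 5.9542
V = 245 * 5.9542 = 1458.78

1458.78


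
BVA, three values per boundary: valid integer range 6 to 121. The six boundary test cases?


Range: [6, 121]
Boundaries: just below min, min, min+1, max-1, max, just above max
Values: [5, 6, 7, 120, 121, 122]

[5, 6, 7, 120, 121, 122]


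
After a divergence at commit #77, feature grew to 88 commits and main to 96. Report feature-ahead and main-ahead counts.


Common ancestor: commit #77
feature commits after divergence: 88 - 77 = 11
main commits after divergence: 96 - 77 = 19
feature is 11 commits ahead of main
main is 19 commits ahead of feature

feature ahead: 11, main ahead: 19


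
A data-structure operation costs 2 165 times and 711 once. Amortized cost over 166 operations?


Formula: Amortized cost = Total cost / Operations
Total cost = (165 * 2) + (1 * 711)
Total cost = 330 + 711 = 1041
Amortized = 1041 / 166 = 6.2711

6.2711


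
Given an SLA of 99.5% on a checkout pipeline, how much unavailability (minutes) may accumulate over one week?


Formula: allowed downtime = period * (100 - SLA) / 100
Period (week) = 10080 minutes
Unavailability fraction = (100 - 99.5) / 100
Allowed downtime = 10080 * (100 - 99.5) / 100
Allowed downtime = 50.4 minutes

50.4 minutes


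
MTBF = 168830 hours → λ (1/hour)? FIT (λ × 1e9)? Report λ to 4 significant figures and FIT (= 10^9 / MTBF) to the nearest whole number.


Formula: λ = 1 / MTBF; FIT = λ × 1e9 = 1e9 / MTBF
λ = 1 / 168830 ≈ 5.923e-06 failures/hour
FIT = 1e9 / 168830 ≈ 5923 failures per 1e9 hours (nearest whole number)

λ = 5.923e-06 /h, FIT = 5923


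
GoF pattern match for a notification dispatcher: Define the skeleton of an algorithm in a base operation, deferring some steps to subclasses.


This matches the Template Method pattern

Template Method


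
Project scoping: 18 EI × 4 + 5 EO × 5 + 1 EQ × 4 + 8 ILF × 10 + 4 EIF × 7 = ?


UFP = EI*4 + EO*5 + EQ*4 + ILF*10 + EIF*7
UFP = 18*4 + 5*5 + 1*4 + 8*10 + 4*7
UFP = 72 + 25 + 4 + 80 + 28
UFP = 209

209


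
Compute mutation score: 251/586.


Mutation score = killed / total * 100
Mutation score = 251 / 586 * 100
Mutation score = 42.83%

42.83%


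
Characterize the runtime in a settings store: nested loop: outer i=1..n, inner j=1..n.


Reasoning: n iterations times n iterations
Complexity: O(n^2)

O(n^2)


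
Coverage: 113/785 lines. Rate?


Coverage = covered / total * 100
Coverage = 113 / 785 * 100
Coverage = 14.39%

14.39%


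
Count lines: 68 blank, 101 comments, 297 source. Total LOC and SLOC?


Total LOC = blank + comment + code
Total LOC = 68 + 101 + 297 = 466
SLOC (source only) = code = 297

Total LOC: 466, SLOC: 297


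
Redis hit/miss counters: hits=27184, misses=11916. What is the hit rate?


Formula: hit rate = hits / (hits + misses) * 100
hit rate = 27184 / (27184 + 11916) * 100
hit rate = 27184 / 39100 * 100
hit rate = 69.52%

69.52%


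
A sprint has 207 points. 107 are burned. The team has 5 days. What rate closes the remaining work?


Formula: Required rate = Remaining points / Days left
Remaining = 207 - 107 = 100 points
Required rate = 100 / 5 = 20.0 points/day

20.0 points/day


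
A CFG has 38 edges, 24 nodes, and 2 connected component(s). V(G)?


Formula: V(G) = E - N + 2P
V(G) = 38 - 24 + 2*2
V(G) = 14 + 4
V(G) = 18

18


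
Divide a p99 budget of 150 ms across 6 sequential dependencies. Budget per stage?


Formula: per_stage = total_budget / stages
per_stage = 150 / 6
per_stage = 25.0 ms

25.0 ms


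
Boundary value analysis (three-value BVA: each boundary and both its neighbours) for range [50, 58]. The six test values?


Range: [50, 58]
Boundaries: just below min, min, min+1, max-1, max, just above max
Values: [49, 50, 51, 57, 58, 59]

[49, 50, 51, 57, 58, 59]


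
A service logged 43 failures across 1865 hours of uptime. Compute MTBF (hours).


Formula: MTBF = Total operating time / Number of failures
MTBF = 1865 / 43
MTBF = 43.37 hours

43.37 hours


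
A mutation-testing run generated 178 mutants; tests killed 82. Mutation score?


Mutation score = killed / total * 100
Mutation score = 82 / 178 * 100
Mutation score = 46.07%

46.07%


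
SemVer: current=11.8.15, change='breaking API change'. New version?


Current: 11.8.15
Change category: 'breaking API change' → major bump
SemVer rule: major bump → increment MAJOR, reset MINOR and PATCH to 0
New: 12.0.0

12.0.0


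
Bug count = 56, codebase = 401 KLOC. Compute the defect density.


Defect density = defects / KLOC
Defect density = 56 / 401
Defect density = 0.14 defects/KLOC

0.14 defects/KLOC


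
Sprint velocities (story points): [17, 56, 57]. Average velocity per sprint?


Formula: Avg velocity = Total points / Number of sprints
Points: [17, 56, 57]
Sum = 17 + 56 + 57 = 130
Avg velocity = 130 / 3 = 43.33 points/sprint

43.33 points/sprint


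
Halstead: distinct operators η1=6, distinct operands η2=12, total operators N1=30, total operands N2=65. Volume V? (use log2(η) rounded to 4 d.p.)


Formula: V = N * log2(η), where N = N1 + N2 and η = η1 + η2
η = 6 + 12 = 18
N = 30 + 65 = 95
log2(18) ≈ 4.1699
V = 95 * 4.1699 = 396.14

396.14


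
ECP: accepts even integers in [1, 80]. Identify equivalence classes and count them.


Constraint: even integers in [1, 80]
Class 1: x < 1 — out-of-range invalid
Class 2: x in [1,80] but odd — wrong type invalid
Class 3: x in [1,80] and even — valid
Class 4: x > 80 — out-of-range invalid
Total equivalence classes: 4

4 equivalence classes


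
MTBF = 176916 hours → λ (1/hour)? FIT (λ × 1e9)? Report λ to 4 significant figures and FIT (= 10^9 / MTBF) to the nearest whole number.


Formula: λ = 1 / MTBF; FIT = λ × 1e9 = 1e9 / MTBF
λ = 1 / 176916 ≈ 5.652e-06 failures/hour
FIT = 1e9 / 176916 ≈ 5652 failures per 1e9 hours (nearest whole number)

λ = 5.652e-06 /h, FIT = 5652


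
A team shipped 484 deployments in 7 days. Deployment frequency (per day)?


Formula: deployments per day = releases / days
= 484 / 7
= 69.143 deploys/day
(equivalently, 484.0 deploys/week)

69.143 deploys/day


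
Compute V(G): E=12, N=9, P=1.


Formula: V(G) = E - N + 2P
V(G) = 12 - 9 + 2*1
V(G) = 3 + 2
V(G) = 5

5


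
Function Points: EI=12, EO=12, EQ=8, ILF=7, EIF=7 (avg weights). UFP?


UFP = EI*4 + EO*5 + EQ*4 + ILF*10 + EIF*7
UFP = 12*4 + 12*5 + 8*4 + 7*10 + 7*7
UFP = 48 + 60 + 32 + 70 + 49
UFP = 259

259


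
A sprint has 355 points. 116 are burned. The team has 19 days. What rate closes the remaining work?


Formula: Required rate = Remaining points / Days left
Remaining = 355 - 116 = 239 points
Required rate = 239 / 19 = 12.58 points/day

12.58 points/day


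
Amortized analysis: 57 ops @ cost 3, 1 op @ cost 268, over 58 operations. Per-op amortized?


Formula: Amortized cost = Total cost / Operations
Total cost = (57 * 3) + (1 * 268)
Total cost = 171 + 268 = 439
Amortized = 439 / 58 = 7.569

7.569


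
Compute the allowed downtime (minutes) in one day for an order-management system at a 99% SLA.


Formula: allowed downtime = period * (100 - SLA) / 100
Period (day) = 1440 minutes
Unavailability fraction = (100 - 99.0) / 100
Allowed downtime = 1440 * (100 - 99.0) / 100
Allowed downtime = 14.4 minutes

14.4 minutes


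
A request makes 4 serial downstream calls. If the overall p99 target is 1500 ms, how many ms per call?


Formula: per_stage = total_budget / stages
per_stage = 1500 / 4
per_stage = 375.0 ms

375.0 ms


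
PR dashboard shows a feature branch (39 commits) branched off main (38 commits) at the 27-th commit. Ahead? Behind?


Common ancestor: commit #27
feature commits after divergence: 39 - 27 = 12
main commits after divergence: 38 - 27 = 11
feature is 12 commits ahead of main
main is 11 commits ahead of feature

feature ahead: 12, main ahead: 11


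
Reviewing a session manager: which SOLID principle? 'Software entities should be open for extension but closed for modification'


This describes the Open/Closed Principle (OCP)

Open/Closed Principle (OCP)


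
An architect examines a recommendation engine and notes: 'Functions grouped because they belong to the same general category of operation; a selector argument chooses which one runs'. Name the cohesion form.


Reasoning: Grouped by category of activity, not by data or sequence
Type: Logical cohesion

Logical cohesion


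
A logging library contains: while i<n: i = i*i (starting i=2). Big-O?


Reasoning: squaring drives double-exponential growth; iterations ~ log log n
Complexity: O(log log n)

O(log log n)


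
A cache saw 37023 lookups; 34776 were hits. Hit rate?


Formula: hit rate = hits / (hits + misses) * 100
hit rate = 34776 / (34776 + 2247) * 100
hit rate = 34776 / 37023 * 100
hit rate = 93.93%

93.93%


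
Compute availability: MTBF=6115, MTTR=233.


Availability = MTBF / (MTBF + MTTR)
Availability = 6115 / (6115 + 233)
Availability = 6115 / 6348
Availability = 96.3296%

96.3296%


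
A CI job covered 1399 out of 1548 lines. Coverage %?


Coverage = covered / total * 100
Coverage = 1399 / 1548 * 100
Coverage = 90.37%

90.37%


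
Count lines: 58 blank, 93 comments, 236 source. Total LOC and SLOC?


Total LOC = blank + comment + code
Total LOC = 58 + 93 + 236 = 387
SLOC (source only) = code = 236

Total LOC: 387, SLOC: 236


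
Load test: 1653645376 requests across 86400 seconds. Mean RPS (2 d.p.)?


Formula: throughput = requests / seconds
throughput = 1653645376 / 86400
throughput = 19139.41 requests/second

19139.41 requests/second


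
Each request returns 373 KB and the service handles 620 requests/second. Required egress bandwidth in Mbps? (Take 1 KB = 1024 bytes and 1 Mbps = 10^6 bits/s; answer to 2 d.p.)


Formula: Mbps = payload_bytes * RPS * 8 / 1e6
Payload per request = 373 KB = 373 * 1024 = 381952 bytes
Total bytes/sec = 381952 * 620 = 236810240
Total bits/sec = 236810240 * 8 = 1894481920
Mbps = 1894481920 / 1e6 = 1894.48

1894.48 Mbps


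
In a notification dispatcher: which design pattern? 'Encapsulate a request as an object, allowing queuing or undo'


This matches the Command pattern

Command


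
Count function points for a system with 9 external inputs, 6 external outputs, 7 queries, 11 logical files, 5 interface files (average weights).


UFP = EI*4 + EO*5 + EQ*4 + ILF*10 + EIF*7
UFP = 9*4 + 6*5 + 7*4 + 11*10 + 5*7
UFP = 36 + 30 + 28 + 110 + 35
UFP = 239

239


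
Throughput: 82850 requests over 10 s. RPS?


Formula: throughput = requests / seconds
throughput = 82850 / 10
throughput = 8285.0 requests/second

8285.0 requests/second


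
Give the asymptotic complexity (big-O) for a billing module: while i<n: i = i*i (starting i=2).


Reasoning: squaring drives double-exponential growth; iterations ~ log log n
Complexity: O(log log n)

O(log log n)


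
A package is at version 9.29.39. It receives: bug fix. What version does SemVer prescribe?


Current: 9.29.39
Change category: 'bug fix' → patch bump
SemVer rule: patch bump → increment PATCH (MAJOR and MINOR unchanged)
New: 9.29.40

9.29.40


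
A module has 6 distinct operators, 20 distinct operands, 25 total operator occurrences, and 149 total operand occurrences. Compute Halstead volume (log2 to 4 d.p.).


Formula: V = N * log2(η), where N = N1 + N2 and η = η1 + η2
η = 6 + 20 = 26
N = 25 + 149 = 174
log2(26) ≈ 4.7004
V = 174 * 4.7004 = 817.87

817.87


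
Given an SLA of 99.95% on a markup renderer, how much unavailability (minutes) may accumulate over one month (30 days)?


Formula: allowed downtime = period * (100 - SLA) / 100
Period (month (30 days)) = 43200 minutes
Unavailability fraction = (100 - 99.95) / 100
Allowed downtime = 43200 * (100 - 99.95) / 100
Allowed downtime = 21.6 minutes

21.6 minutes


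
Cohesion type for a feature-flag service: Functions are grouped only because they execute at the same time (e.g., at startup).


Reasoning: Related by timing only
Type: Temporal cohesion

Temporal cohesion


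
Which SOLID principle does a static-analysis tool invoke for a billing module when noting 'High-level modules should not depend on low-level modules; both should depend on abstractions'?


This describes the Dependency Inversion Principle (DIP)

Dependency Inversion Principle (DIP)


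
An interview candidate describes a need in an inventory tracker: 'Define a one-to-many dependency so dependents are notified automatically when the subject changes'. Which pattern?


This matches the Observer pattern

Observer


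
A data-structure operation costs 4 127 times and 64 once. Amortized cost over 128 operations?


Formula: Amortized cost = Total cost / Operations
Total cost = (127 * 4) + (1 * 64)
Total cost = 508 + 64 = 572
Amortized = 572 / 128 = 4.4688

4.4688


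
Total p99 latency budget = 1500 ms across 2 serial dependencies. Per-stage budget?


Formula: per_stage = total_budget / stages
per_stage = 1500 / 2
per_stage = 750.0 ms

750.0 ms


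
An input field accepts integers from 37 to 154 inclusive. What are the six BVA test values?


Range: [37, 154]
Boundaries: just below min, min, min+1, max-1, max, just above max
Values: [36, 37, 38, 153, 154, 155]

[36, 37, 38, 153, 154, 155]


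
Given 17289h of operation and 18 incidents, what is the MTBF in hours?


Formula: MTBF = Total operating time / Number of failures
MTBF = 17289 / 18
MTBF = 960.5 hours

960.5 hours


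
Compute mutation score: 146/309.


Mutation score = killed / total * 100
Mutation score = 146 / 309 * 100
Mutation score = 47.25%

47.25%


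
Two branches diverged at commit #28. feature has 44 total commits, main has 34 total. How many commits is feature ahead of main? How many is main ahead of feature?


Common ancestor: commit #28
feature commits after divergence: 44 - 28 = 16
main commits after divergence: 34 - 28 = 6
feature is 16 commits ahead of main
main is 6 commits ahead of feature

feature ahead: 16, main ahead: 6


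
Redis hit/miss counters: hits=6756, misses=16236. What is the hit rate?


Formula: hit rate = hits / (hits + misses) * 100
hit rate = 6756 / (6756 + 16236) * 100
hit rate = 6756 / 22992 * 100
hit rate = 29.38%

29.38%


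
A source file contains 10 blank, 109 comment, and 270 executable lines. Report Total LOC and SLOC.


Total LOC = blank + comment + code
Total LOC = 10 + 109 + 270 = 389
SLOC (source only) = code = 270

Total LOC: 389, SLOC: 270


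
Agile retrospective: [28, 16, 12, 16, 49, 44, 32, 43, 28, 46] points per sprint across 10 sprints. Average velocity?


Formula: Avg velocity = Total points / Number of sprints
Points: [28, 16, 12, 16, 49, 44, 32, 43, 28, 46]
Sum = 28 + 16 + 12 + 16 + 49 + 44 + 32 + 43 + 28 + 46 = 314
Avg velocity = 314 / 10 = 31.4 points/sprint

31.4 points/sprint


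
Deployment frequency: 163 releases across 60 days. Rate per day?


Formula: deployments per day = releases / days
= 163 / 60
= 2.717 deploys/day
(equivalently, 19.02 deploys/week)

2.717 deploys/day


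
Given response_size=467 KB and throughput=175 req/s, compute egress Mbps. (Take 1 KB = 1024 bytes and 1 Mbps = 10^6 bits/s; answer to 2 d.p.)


Formula: Mbps = payload_bytes * RPS * 8 / 1e6
Payload per request = 467 KB = 467 * 1024 = 478208 bytes
Total bytes/sec = 478208 * 175 = 83686400
Total bits/sec = 83686400 * 8 = 669491200
Mbps = 669491200 / 1e6 = 669.49

669.49 Mbps


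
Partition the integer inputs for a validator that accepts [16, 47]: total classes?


Valid range: [16, 47]
Class 1: x < 16 — invalid
Class 2: 16 ≤ x ≤ 47 — valid
Class 3: x > 47 — invalid
Total equivalence classes: 3

3 equivalence classes


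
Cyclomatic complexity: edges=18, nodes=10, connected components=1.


Formula: V(G) = E - N + 2P
V(G) = 18 - 10 + 2*1
V(G) = 8 + 2
V(G) = 10

10
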